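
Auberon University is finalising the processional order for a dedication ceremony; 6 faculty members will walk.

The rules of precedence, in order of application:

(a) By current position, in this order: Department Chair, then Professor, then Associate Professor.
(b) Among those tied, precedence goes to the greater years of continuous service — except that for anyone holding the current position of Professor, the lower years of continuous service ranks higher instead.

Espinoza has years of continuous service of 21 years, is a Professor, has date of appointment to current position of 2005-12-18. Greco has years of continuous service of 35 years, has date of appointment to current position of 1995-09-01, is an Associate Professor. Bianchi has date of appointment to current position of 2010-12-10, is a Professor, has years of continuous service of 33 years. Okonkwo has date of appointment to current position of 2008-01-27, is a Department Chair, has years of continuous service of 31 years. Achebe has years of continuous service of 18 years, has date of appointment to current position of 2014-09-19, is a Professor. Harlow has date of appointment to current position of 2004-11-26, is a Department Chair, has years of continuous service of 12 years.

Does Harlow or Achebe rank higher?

By current position: Okonkwo and Harlow (Department Chair); then Achebe, Espinoza and Bianchi (Professor); then Greco (Associate Professor).
Among Okonkwo and Harlow, by years of continuous service (higher first): Okonkwo (31 years) before Harlow (12 years).
Among Achebe, Espinoza and Bianchi, by years of continuous service (lower first) (reversed rule for this group): Achebe (18 years) before Espinoza (21 years) before Bianchi (33 years).
So Harlow takes precedence.

Harlow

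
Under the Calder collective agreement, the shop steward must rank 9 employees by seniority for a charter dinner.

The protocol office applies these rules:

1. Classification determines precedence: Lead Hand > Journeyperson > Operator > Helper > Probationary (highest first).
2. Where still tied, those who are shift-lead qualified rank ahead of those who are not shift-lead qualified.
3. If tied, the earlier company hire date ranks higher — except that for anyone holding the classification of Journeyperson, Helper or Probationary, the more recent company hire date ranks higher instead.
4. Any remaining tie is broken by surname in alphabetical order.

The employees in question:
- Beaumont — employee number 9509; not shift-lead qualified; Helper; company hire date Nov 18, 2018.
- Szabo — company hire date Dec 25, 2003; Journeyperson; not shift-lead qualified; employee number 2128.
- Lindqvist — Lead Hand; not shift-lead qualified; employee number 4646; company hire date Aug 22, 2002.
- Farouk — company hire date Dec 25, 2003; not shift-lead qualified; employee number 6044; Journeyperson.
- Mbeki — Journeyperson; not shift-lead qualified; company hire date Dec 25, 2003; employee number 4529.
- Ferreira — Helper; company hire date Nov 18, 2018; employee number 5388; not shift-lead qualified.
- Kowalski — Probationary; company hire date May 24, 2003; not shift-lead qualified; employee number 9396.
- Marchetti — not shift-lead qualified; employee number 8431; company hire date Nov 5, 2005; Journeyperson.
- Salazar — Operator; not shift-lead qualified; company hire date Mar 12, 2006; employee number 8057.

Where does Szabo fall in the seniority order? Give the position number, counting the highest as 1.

5

By classification: Lindqvist (Lead Hand); then Marchetti, Farouk, Mbeki and Szabo (Journeyperson); then Salazar (Operator); then Beaumont and Ferreira (Helper); then Kowalski (Probationary).
Marchetti, Farouk, Mbeki and Szabo are each not shift-lead qualified, so the next rule applies.
Among Marchetti, Farouk, Mbeki and Szabo, by company hire date (later first) (reversed rule for this group): Marchetti (Nov 5, 2005) before Farouk, Mbeki and Szabo (Dec 25, 2003).
Among Farouk, Mbeki and Szabo, alphabetically by surname: Farouk before Mbeki before Szabo.
Beaumont and Ferreira are each not shift-lead qualified, so the next rule applies.
Beaumont and Ferreira both have company hire date Nov 18, 2018, so the next rule applies.
Among Beaumont and Ferreira, alphabetically by surname: Beaumont before Ferreira.
Order: Lindqvist, Marchetti, Farouk, Mbeki, Szabo, Salazar, Beaumont, Ferreira, Kowalski. So position 5.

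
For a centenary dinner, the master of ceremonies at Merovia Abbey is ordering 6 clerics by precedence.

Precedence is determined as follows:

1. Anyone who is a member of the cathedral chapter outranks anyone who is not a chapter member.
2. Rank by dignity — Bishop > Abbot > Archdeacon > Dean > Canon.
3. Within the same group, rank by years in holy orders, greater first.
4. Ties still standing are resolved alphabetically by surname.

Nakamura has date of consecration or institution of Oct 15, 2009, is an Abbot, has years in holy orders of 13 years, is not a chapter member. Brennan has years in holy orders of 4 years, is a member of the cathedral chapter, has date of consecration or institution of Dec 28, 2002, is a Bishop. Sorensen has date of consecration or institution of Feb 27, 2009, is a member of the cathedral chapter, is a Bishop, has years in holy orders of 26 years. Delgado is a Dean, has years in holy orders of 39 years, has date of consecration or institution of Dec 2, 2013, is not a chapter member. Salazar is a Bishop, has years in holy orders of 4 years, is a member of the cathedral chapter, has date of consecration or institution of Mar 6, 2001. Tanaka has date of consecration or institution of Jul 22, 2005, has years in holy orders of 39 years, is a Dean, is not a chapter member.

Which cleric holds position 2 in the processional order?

Brennan

By the first rule: Sorensen, Brennan and Salazar (each a member of the cathedral chapter); then Nakamura, Delgado and Tanaka (each not a chapter member).
Sorensen, Brennan and Salazar are each Bishop, so the next rule applies.
Among Sorensen, Brennan and Salazar, by years in holy orders (higher first): Sorensen (26 years) before Brennan and Salazar (4 years).
Among Brennan and Salazar, alphabetically by surname: Brennan before Salazar.
Among Nakamura, Delgado and Tanaka, by dignity: Nakamura (Abbot) before Delgado and Tanaka (Dean).
Delgado and Tanaka both have years in holy orders 39 years, so the next rule applies.
Among Delgado and Tanaka, alphabetically by surname: Delgado before Tanaka.
Order: Sorensen, Brennan, Salazar, Nakamura, Delgado, Tanaka.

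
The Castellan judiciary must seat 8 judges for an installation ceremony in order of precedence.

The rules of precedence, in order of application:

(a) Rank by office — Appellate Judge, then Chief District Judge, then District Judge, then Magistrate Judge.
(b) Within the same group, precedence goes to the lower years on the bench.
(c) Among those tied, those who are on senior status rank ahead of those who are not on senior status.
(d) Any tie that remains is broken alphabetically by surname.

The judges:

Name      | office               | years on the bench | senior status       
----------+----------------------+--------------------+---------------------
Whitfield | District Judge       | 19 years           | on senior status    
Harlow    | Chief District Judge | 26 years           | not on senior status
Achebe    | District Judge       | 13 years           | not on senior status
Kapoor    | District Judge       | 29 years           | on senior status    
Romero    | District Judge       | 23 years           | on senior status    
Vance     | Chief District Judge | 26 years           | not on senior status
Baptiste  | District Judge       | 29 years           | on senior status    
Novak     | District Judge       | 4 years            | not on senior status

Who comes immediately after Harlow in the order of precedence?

By office: Harlow and Vance (Chief District Judge); then Novak, Achebe, Whitfield, Romero, Baptiste and Kapoor (District Judge).
Harlow and Vance both have years on the bench 26 years, so the next rule applies.
Harlow and Vance are each not on senior status, so the next rule applies.
Among Harlow and Vance, alphabetically by surname: Harlow before Vance.
Among Novak, Achebe, Whitfield, Romero, Baptiste and Kapoor, by years on the bench (lower first): Novak (4 years) before Achebe (13 years) before Whitfield (19 years) before Romero (23 years) before Baptiste and Kapoor (29 years).
Baptiste and Kapoor are each on senior status, so the next rule applies.
Among Baptiste and Kapoor, alphabetically by surname: Baptiste before Kapoor.
Order: Harlow, Vance, Novak, Achebe, Whitfield, Romero, Baptiste, Kapoor.

Vance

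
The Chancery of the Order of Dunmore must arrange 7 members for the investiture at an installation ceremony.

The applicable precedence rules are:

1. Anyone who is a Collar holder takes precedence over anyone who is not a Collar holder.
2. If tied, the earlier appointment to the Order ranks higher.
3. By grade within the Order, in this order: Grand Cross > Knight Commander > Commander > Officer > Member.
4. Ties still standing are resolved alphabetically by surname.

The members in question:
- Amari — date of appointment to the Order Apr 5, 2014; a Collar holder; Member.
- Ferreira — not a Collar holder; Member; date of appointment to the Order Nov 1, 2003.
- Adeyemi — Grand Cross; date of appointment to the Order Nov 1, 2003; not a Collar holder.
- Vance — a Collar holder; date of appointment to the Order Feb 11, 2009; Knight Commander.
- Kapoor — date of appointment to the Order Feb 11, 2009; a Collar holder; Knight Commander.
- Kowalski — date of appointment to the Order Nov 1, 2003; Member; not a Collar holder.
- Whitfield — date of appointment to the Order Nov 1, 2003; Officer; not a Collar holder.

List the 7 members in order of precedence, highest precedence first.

By the first rule: Kapoor, Vance and Amari (each a Collar holder); then Adeyemi, Whitfield, Ferreira and Kowalski (each not a Collar holder).
Among Kapoor, Vance and Amari, by date of appointment to the Order (earlier first): Kapoor and Vance (Feb 11, 2009) before Amari (Apr 5, 2014).
Kapoor and Vance are each Knight Commander, so the next rule applies.
Among Kapoor and Vance, alphabetically by surname: Kapoor before Vance.
Adeyemi, Whitfield, Ferreira and Kowalski all have date of appointment to the Order Nov 1, 2003, so the next rule applies.
Among Adeyemi, Whitfield, Ferreira and Kowalski, by grade within the Order: Adeyemi (Grand Cross) before Whitfield (Officer) before Ferreira and Kowalski (Member).
Among Ferreira and Kowalski, alphabetically by surname: Ferreira before Kowalski.
Full order: Kapoor, Vance, Amari, Adeyemi, Whitfield, Ferreira, Kowalski.

Kapoor, Vance, Amari, Adeyemi, Whitfield, Ferreira, Kowalski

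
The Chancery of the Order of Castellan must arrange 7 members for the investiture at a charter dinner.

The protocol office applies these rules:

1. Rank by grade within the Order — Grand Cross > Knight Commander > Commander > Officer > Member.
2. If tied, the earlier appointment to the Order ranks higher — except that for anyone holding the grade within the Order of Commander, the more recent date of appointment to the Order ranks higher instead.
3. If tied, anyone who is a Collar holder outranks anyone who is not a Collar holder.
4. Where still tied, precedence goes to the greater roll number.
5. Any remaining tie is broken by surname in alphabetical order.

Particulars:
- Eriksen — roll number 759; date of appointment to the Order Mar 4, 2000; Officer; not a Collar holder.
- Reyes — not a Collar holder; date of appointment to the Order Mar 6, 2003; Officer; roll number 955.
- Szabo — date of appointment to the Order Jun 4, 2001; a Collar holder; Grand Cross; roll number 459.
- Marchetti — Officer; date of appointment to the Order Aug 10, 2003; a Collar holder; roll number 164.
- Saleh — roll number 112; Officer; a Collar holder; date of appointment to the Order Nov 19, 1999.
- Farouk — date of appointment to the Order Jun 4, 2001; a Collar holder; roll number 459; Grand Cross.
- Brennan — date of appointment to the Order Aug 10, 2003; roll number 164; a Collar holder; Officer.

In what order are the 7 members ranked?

By grade within the Order: Farouk and Szabo (Grand Cross); then Saleh, Eriksen, Reyes, Brennan and Marchetti (Officer).
Farouk and Szabo both have date of appointment to the Order Jun 4, 2001, so the next rule applies.
Farouk and Szabo are each a Collar holder, so the next rule applies.
Farouk and Szabo both have roll number 459, so the next rule applies.
Among Farouk and Szabo, alphabetically by surname: Farouk before Szabo.
Among Saleh, Eriksen, Reyes, Brennan and Marchetti, by date of appointment to the Order (earlier first): Saleh (Nov 19, 1999) before Eriksen (Mar 4, 2000) before Reyes (Mar 6, 2003) before Brennan and Marchetti (Aug 10, 2003).
Brennan and Marchetti are each a Collar holder, so the next rule applies.
Brennan and Marchetti both have roll number 164, so the next rule applies.
Among Brennan and Marchetti, alphabetically by surname: Brennan before Marchetti.
Full order: Farouk, Szabo, Saleh, Eriksen, Reyes, Brennan, Marchetti.

Farouk, Szabo, Saleh, Eriksen, Reyes, Brennan, Marchetti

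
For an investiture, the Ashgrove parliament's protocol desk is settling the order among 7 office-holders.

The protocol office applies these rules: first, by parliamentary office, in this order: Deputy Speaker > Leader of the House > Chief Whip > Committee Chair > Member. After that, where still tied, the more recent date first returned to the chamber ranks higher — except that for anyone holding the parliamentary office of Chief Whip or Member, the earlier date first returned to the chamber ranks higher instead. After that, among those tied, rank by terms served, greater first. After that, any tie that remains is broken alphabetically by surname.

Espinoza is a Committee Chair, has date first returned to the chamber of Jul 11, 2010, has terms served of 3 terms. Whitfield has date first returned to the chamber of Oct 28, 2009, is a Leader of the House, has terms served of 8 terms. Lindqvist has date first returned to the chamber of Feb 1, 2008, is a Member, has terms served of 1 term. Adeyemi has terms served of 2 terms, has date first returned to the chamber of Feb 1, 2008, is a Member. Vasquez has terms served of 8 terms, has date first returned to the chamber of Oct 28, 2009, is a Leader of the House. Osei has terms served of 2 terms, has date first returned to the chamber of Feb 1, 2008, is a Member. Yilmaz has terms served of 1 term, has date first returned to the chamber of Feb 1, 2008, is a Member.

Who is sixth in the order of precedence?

By parliamentary office: Vasquez and Whitfield (Leader of the House); then Espinoza (Committee Chair); then Adeyemi, Osei, Lindqvist and Yilmaz (Member).
Vasquez and Whitfield both have date first returned to the chamber Oct 28, 2009, so the next rule applies.
Vasquez and Whitfield both have terms served 8 terms, so the next rule applies.
Among Vasquez and Whitfield, alphabetically by surname: Vasquez before Whitfield.
Adeyemi, Osei, Lindqvist and Yilmaz all have date first returned to the chamber Feb 1, 2008, so the next rule applies.
Among Adeyemi, Osei, Lindqvist and Yilmaz, by terms served (higher first): Adeyemi and Osei (2 terms) before Lindqvist and Yilmaz (1 term).
Among Adeyemi and Osei, alphabetically by surname: Adeyemi before Osei.
Among Lindqvist and Yilmaz, alphabetically by surname: Lindqvist before Yilmaz.
Order: Vasquez, Whitfield, Espinoza, Adeyemi, Osei, Lindqvist, Yilmaz.

Lindqvist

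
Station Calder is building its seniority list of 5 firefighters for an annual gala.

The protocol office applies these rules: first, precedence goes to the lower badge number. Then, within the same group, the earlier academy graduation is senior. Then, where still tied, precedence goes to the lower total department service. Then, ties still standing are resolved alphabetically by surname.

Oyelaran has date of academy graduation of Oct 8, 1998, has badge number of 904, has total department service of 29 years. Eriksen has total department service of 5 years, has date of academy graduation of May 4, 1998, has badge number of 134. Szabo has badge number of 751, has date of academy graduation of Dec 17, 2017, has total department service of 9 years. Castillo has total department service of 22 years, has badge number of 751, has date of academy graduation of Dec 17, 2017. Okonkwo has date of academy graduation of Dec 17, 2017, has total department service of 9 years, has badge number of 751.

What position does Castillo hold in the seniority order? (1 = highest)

By badge number (lower first): Eriksen (134); then Okonkwo, Szabo and Castillo (each 751); then Oyelaran (904).
Okonkwo, Szabo and Castillo all have date of academy graduation Dec 17, 2017, so the next rule applies.
Among Okonkwo, Szabo and Castillo, by total department service (lower first): Okonkwo and Szabo (9 years) before Castillo (22 years).
Among Okonkwo and Szabo, alphabetically by surname: Okonkwo before Szabo.
Order: Eriksen, Okonkwo, Szabo, Castillo, Oyelaran. So position 4.

4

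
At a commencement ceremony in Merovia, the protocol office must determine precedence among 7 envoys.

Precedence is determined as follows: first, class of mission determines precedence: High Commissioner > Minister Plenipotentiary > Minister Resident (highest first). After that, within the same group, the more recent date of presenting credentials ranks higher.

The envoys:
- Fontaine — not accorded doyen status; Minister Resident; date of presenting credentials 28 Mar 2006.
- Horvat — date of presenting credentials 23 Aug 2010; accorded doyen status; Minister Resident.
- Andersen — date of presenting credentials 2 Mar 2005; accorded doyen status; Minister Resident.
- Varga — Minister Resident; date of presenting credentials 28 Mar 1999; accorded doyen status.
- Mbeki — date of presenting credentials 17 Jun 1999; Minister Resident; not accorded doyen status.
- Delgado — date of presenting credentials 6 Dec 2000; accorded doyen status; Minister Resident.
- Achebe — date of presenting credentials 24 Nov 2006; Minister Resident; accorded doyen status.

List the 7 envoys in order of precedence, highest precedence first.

Horvat, Achebe, Fontaine, Andersen, Delgado, Mbeki, Varga

By class of mission: Horvat, Achebe, Fontaine, Andersen, Delgado, Mbeki and Varga (Minister Resident).
Among Horvat, Achebe, Fontaine, Andersen, Delgado, Mbeki and Varga, by date of presenting credentials (later first): Horvat (23 Aug 2010) before Achebe (24 Nov 2006) before Fontaine (28 Mar 2006) before Andersen (2 Mar 2005) before Delgado (6 Dec 2000) before Mbeki (17 Jun 1999) before Varga (28 Mar 1999).
Full order: Horvat, Achebe, Fontaine, Andersen, Delgado, Mbeki, Varga.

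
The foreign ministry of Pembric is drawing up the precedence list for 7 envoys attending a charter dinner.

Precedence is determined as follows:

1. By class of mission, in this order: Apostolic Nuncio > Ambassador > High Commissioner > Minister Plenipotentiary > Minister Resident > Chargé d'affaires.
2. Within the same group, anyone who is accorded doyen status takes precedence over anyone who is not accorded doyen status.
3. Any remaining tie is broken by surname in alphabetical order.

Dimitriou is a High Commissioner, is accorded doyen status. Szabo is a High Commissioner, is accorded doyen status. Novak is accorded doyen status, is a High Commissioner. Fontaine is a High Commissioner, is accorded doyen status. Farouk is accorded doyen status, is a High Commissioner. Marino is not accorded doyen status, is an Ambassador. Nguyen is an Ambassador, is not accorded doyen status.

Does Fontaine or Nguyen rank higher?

By class of mission: Marino and Nguyen (Ambassador); then Dimitriou, Farouk, Fontaine, Novak and Szabo (High Commissioner).
Marino and Nguyen are each not accorded doyen status, so the next rule applies.
Among Marino and Nguyen, alphabetically by surname: Marino before Nguyen.
Dimitriou, Farouk, Fontaine, Novak and Szabo are each accorded doyen status, so the next rule applies.
Among Dimitriou, Farouk, Fontaine, Novak and Szabo, alphabetically by surname: Dimitriou before Farouk before Fontaine before Novak before Szabo.
So Nguyen takes precedence.

Nguyen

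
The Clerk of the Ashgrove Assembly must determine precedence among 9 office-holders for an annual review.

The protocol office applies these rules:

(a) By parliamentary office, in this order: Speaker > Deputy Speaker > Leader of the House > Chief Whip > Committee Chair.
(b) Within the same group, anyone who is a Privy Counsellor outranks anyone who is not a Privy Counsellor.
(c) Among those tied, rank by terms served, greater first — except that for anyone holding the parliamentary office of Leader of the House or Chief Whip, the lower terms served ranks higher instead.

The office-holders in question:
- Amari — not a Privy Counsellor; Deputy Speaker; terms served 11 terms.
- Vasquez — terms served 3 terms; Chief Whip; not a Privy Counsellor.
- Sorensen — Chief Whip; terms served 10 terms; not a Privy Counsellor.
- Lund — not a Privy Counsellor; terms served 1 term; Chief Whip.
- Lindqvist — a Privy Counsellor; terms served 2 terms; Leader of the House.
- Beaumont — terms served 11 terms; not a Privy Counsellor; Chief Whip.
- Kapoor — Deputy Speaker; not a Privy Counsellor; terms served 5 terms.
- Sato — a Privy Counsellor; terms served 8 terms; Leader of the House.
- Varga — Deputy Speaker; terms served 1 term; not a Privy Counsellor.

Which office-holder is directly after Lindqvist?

Sato

By parliamentary office: Amari, Kapoor and Varga (Deputy Speaker); then Lindqvist and Sato (Leader of the House); then Lund, Vasquez, Sorensen and Beaumont (Chief Whip).
Amari, Kapoor and Varga are each not a Privy Counsellor, so the next rule applies.
Among Amari, Kapoor and Varga, by terms served (higher first): Amari (11 terms) before Kapoor (5 terms) before Varga (1 term).
Lindqvist and Sato are each a Privy Counsellor, so the next rule applies.
Among Lindqvist and Sato, by terms served (lower first) (reversed rule for this group): Lindqvist (2 terms) before Sato (8 terms).
Lund, Vasquez, Sorensen and Beaumont are each not a Privy Counsellor, so the next rule applies.
Among Lund, Vasquez, Sorensen and Beaumont, by terms served (lower first) (reversed rule for this group): Lund (1 term) before Vasquez (3 terms) before Sorensen (10 terms) before Beaumont (11 terms).
Order: Amari, Kapoor, Varga, Lindqvist, Sato, Lund, Vasquez, Sorensen, Beaumont.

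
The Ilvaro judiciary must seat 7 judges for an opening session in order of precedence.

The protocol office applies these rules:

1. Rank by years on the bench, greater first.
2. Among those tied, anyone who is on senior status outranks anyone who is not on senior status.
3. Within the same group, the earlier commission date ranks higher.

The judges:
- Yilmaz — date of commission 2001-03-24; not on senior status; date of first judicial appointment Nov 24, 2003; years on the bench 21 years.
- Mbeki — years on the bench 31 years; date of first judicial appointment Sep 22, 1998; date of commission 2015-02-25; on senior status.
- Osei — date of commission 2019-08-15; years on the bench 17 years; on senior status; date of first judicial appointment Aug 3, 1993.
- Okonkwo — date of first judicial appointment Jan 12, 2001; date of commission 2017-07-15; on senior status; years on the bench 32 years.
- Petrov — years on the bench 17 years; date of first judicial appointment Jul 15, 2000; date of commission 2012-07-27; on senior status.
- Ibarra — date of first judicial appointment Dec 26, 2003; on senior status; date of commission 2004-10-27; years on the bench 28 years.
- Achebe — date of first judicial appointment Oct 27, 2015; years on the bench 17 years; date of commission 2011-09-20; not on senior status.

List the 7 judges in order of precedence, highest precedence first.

By years on the bench (higher first): Okonkwo (32 years); then Mbeki (31 years); then Ibarra (28 years); then Yilmaz (21 years); then Petrov, Osei and Achebe (each 17 years).
Among Petrov, Osei and Achebe, on senior status before not on senior status: Petrov and Osei (on senior status) before Achebe (not on senior status).
Among Petrov and Osei, by date of commission (earlier first): Petrov (2012-07-27) before Osei (2019-08-15).
Full order: Okonkwo, Mbeki, Ibarra, Yilmaz, Petrov, Osei, Achebe.

Okonkwo, Mbeki, Ibarra, Yilmaz, Petrov, Osei, Achebe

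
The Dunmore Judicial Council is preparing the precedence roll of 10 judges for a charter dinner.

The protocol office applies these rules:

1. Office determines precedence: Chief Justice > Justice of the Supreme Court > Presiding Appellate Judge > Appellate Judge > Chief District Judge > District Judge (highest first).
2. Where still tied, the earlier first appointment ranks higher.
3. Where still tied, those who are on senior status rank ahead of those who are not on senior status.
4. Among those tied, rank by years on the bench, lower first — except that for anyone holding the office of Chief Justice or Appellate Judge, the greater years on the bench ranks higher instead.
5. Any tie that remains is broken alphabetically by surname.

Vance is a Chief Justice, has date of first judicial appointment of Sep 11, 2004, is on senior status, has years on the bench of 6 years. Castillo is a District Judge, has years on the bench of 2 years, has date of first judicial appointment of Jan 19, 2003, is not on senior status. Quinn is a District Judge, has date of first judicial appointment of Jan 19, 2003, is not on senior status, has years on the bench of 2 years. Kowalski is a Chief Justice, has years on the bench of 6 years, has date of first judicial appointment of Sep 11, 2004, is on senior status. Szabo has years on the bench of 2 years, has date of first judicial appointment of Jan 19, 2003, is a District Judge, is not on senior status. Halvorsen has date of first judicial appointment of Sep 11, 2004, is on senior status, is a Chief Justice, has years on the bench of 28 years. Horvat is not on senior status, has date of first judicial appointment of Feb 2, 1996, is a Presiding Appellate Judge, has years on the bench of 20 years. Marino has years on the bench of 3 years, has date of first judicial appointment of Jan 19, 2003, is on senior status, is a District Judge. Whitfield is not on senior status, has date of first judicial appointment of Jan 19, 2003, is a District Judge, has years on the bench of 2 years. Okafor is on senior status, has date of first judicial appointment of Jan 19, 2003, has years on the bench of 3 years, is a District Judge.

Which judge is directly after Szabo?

By office: Halvorsen, Kowalski and Vance (Chief Justice); then Horvat (Presiding Appellate Judge); then Marino, Okafor, Castillo, Quinn, Szabo and Whitfield (District Judge).
Halvorsen, Kowalski and Vance all have date of first judicial appointment Sep 11, 2004, so the next rule applies.
Halvorsen, Kowalski and Vance are each on senior status, so the next rule applies.
Among Halvorsen, Kowalski and Vance, by years on the bench (higher first) (reversed rule for this group): Halvorsen (28 years) before Kowalski and Vance (6 years).
Among Kowalski and Vance, alphabetically by surname: Kowalski before Vance.
Marino, Okafor, Castillo, Quinn, Szabo and Whitfield all have date of first judicial appointment Jan 19, 2003, so the next rule applies.
Among Marino, Okafor, Castillo, Quinn, Szabo and Whitfield, on senior status before not on senior status: Marino and Okafor (on senior status) before Castillo, Quinn, Szabo and Whitfield (not on senior status).
Marino and Okafor both have years on the bench 3 years, so the next rule applies.
Among Marino and Okafor, alphabetically by surname: Marino before Okafor.
Castillo, Quinn, Szabo and Whitfield all have years on the bench 2 years, so the next rule applies.
Among Castillo, Quinn, Szabo and Whitfield, alphabetically by surname: Castillo before Quinn before Szabo before Whitfield.
Order: Halvorsen, Kowalski, Vance, Horvat, Marino, Okafor, Castillo, Quinn, Szabo, Whitfield.

Whitfield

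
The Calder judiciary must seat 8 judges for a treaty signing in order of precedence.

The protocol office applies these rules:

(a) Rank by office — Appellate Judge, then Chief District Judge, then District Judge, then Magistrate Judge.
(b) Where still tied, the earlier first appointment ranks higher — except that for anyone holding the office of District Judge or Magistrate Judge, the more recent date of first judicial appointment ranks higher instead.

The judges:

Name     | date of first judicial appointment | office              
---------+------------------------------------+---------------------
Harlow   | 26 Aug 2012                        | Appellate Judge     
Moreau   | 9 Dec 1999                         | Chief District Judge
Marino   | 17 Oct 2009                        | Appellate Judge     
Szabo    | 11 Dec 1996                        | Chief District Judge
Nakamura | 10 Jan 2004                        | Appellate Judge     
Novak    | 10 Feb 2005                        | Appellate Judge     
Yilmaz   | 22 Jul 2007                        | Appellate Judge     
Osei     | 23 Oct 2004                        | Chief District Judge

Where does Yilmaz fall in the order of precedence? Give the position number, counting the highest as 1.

3

By office: Nakamura, Novak, Yilmaz, Marino and Harlow (Appellate Judge); then Szabo, Moreau and Osei (Chief District Judge).
Among Nakamura, Novak, Yilmaz, Marino and Harlow, by date of first judicial appointment (earlier first): Nakamura (10 Jan 2004) before Novak (10 Feb 2005) before Yilmaz (22 Jul 2007) before Marino (17 Oct 2009) before Harlow (26 Aug 2012).
Among Szabo, Moreau and Osei, by date of first judicial appointment (earlier first): Szabo (11 Dec 1996) before Moreau (9 Dec 1999) before Osei (23 Oct 2004).
Order: Nakamura, Novak, Yilmaz, Marino, Harlow, Szabo, Moreau, Osei. So position 3.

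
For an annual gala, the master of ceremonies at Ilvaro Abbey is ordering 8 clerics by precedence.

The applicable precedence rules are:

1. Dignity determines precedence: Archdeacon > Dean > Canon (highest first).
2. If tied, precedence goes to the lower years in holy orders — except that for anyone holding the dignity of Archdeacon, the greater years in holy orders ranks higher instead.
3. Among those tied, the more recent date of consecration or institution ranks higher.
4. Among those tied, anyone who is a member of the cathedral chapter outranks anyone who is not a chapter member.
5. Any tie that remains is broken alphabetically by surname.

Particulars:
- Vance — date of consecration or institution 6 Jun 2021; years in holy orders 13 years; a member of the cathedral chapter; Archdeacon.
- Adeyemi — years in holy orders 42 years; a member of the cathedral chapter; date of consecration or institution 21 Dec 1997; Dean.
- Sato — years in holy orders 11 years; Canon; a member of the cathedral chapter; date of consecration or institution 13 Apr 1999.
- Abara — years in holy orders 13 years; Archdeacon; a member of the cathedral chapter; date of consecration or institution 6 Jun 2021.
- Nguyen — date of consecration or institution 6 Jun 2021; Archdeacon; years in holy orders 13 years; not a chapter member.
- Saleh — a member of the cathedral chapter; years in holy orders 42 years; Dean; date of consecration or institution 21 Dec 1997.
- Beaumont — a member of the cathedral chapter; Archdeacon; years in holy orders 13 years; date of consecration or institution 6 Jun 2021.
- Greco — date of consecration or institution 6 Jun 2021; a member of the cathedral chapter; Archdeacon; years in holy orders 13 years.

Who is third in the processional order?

Greco

By dignity: Abara, Beaumont, Greco, Vance and Nguyen (Archdeacon); then Adeyemi and Saleh (Dean); then Sato (Canon).
Abara, Beaumont, Greco, Vance and Nguyen all have years in holy orders 13 years, so the next rule applies.
Abara, Beaumont, Greco, Vance and Nguyen all have date of consecration or institution 6 Jun 2021, so the next rule applies.
Among Abara, Beaumont, Greco, Vance and Nguyen, a member of the cathedral chapter before not a chapter member: Abara, Beaumont, Greco and Vance (a member of the cathedral chapter) before Nguyen (not a chapter member).
Among Abara, Beaumont, Greco and Vance, alphabetically by surname: Abara before Beaumont before Greco before Vance.
Adeyemi and Saleh both have years in holy orders 42 years, so the next rule applies.
Adeyemi and Saleh both have date of consecration or institution 21 Dec 1997, so the next rule applies.
Adeyemi and Saleh are each a member of the cathedral chapter, so the next rule applies.
Among Adeyemi and Saleh, alphabetically by surname: Adeyemi before Saleh.
Order: Abara, Beaumont, Greco, Vance, Nguyen, Adeyemi, Saleh, Sato.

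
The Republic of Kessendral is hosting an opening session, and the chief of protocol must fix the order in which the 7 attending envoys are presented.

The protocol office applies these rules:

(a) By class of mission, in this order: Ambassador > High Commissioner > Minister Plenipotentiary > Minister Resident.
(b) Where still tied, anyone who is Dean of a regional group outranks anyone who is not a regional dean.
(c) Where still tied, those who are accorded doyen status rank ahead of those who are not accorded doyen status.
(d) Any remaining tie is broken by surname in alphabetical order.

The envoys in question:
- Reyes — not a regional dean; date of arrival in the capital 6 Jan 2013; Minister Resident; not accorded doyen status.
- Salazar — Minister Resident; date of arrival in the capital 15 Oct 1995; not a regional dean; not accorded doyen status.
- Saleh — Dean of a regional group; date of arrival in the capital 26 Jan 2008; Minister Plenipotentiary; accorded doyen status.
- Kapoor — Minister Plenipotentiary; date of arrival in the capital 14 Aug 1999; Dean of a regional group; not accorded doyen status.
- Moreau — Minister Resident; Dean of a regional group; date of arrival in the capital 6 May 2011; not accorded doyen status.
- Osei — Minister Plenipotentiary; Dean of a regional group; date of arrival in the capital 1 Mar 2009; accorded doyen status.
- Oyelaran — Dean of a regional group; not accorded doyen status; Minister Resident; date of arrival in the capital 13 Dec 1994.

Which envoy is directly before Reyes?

By class of mission: Osei, Saleh and Kapoor (Minister Plenipotentiary); then Moreau, Oyelaran, Reyes and Salazar (Minister Resident).
Osei, Saleh and Kapoor are each Dean of a regional group, so the next rule applies.
Among Osei, Saleh and Kapoor, accorded doyen status before not accorded doyen status: Osei and Saleh (accorded doyen status) before Kapoor (not accorded doyen status).
Among Osei and Saleh, alphabetically by surname: Osei before Saleh.
Among Moreau, Oyelaran, Reyes and Salazar, Dean of a regional group before not a regional dean: Moreau and Oyelaran (Dean of a regional group) before Reyes and Salazar (not a regional dean).
Moreau and Oyelaran are each not accorded doyen status, so the next rule applies.
Among Moreau and Oyelaran, alphabetically by surname: Moreau before Oyelaran.
Reyes and Salazar are each not accorded doyen status, so the next rule applies.
Among Reyes and Salazar, alphabetically by surname: Reyes before Salazar.
Order: Osei, Saleh, Kapoor, Moreau, Oyelaran, Reyes, Salazar.

Oyelaran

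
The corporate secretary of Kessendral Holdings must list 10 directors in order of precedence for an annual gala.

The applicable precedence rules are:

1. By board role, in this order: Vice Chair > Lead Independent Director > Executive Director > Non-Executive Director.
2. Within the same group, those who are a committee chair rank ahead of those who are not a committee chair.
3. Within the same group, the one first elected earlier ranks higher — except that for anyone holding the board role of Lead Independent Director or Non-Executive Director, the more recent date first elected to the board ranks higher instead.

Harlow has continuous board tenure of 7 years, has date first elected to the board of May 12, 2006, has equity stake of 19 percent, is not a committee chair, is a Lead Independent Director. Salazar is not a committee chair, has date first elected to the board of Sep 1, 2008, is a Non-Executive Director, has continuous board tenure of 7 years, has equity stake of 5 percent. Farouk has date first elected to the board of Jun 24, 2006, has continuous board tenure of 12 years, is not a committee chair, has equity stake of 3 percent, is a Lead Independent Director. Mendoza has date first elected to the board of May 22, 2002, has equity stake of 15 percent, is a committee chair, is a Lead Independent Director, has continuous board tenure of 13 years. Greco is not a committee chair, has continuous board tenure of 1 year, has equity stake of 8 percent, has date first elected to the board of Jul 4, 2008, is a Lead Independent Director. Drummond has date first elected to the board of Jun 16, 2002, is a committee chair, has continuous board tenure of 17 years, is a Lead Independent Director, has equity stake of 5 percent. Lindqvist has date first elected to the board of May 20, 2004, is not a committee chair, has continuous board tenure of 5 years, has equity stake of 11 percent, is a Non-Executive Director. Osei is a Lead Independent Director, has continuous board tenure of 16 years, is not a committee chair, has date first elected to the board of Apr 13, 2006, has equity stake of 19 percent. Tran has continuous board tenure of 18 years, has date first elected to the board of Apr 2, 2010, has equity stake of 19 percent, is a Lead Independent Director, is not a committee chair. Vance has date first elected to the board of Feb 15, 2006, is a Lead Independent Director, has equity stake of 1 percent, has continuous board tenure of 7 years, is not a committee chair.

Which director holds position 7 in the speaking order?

Osei

By board role: Drummond, Mendoza, Tran, Greco, Farouk, Harlow, Osei and Vance (Lead Independent Director); then Salazar and Lindqvist (Non-Executive Director).
Among Drummond, Mendoza, Tran, Greco, Farouk, Harlow, Osei and Vance, a committee chair before not a committee chair: Drummond and Mendoza (a committee chair) before Tran, Greco, Farouk, Harlow, Osei and Vance (not a committee chair).
Among Drummond and Mendoza, by date first elected to the board (later first) (reversed rule for this group): Drummond (Jun 16, 2002) before Mendoza (May 22, 2002).
Among Tran, Greco, Farouk, Harlow, Osei and Vance, by date first elected to the board (later first) (reversed rule for this group): Tran (Apr 2, 2010) before Greco (Jul 4, 2008) before Farouk (Jun 24, 2006) before Harlow (May 12, 2006) before Osei (Apr 13, 2006) before Vance (Feb 15, 2006).
Salazar and Lindqvist are each not a committee chair, so the next rule applies.
Among Salazar and Lindqvist, by date first elected to the board (later first) (reversed rule for this group): Salazar (Sep 1, 2008) before Lindqvist (May 20, 2004).
Order: Drummond, Mendoza, Tran, Greco, Farouk, Harlow, Osei, Vance, Salazar, Lindqvist.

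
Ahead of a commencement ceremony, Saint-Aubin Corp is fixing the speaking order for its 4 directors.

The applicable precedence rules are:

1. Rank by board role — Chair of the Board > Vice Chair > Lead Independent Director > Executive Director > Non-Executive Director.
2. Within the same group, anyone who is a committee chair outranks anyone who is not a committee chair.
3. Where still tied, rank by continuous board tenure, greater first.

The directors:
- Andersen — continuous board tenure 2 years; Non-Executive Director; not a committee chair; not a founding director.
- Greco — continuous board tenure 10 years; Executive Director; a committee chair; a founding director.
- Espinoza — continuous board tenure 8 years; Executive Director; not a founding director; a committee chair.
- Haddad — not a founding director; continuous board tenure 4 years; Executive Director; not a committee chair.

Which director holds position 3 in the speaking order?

Haddad

By board role: Greco, Espinoza and Haddad (Executive Director); then Andersen (Non-Executive Director).
Among Greco, Espinoza and Haddad, a committee chair before not a committee chair: Greco and Espinoza (a committee chair) before Haddad (not a committee chair).
Among Greco and Espinoza, by continuous board tenure (higher first): Greco (10 years) before Espinoza (8 years).
Order: Greco, Espinoza, Haddad, Andersen.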